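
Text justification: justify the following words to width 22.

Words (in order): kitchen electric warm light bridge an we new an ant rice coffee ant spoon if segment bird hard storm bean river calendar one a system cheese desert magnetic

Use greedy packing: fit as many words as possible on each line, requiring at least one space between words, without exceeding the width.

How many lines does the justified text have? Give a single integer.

Answer: 7

Derivation:
Line 1: ['kitchen', 'electric', 'warm'] (min_width=21, slack=1)
Line 2: ['light', 'bridge', 'an', 'we', 'new'] (min_width=22, slack=0)
Line 3: ['an', 'ant', 'rice', 'coffee', 'ant'] (min_width=22, slack=0)
Line 4: ['spoon', 'if', 'segment', 'bird'] (min_width=21, slack=1)
Line 5: ['hard', 'storm', 'bean', 'river'] (min_width=21, slack=1)
Line 6: ['calendar', 'one', 'a', 'system'] (min_width=21, slack=1)
Line 7: ['cheese', 'desert', 'magnetic'] (min_width=22, slack=0)
Total lines: 7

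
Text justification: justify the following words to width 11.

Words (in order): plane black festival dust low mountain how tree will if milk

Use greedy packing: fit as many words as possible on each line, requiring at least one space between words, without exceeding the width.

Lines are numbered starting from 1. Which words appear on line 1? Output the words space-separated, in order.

Line 1: ['plane', 'black'] (min_width=11, slack=0)
Line 2: ['festival'] (min_width=8, slack=3)
Line 3: ['dust', 'low'] (min_width=8, slack=3)
Line 4: ['mountain'] (min_width=8, slack=3)
Line 5: ['how', 'tree'] (min_width=8, slack=3)
Line 6: ['will', 'if'] (min_width=7, slack=4)
Line 7: ['milk'] (min_width=4, slack=7)

Answer: plane black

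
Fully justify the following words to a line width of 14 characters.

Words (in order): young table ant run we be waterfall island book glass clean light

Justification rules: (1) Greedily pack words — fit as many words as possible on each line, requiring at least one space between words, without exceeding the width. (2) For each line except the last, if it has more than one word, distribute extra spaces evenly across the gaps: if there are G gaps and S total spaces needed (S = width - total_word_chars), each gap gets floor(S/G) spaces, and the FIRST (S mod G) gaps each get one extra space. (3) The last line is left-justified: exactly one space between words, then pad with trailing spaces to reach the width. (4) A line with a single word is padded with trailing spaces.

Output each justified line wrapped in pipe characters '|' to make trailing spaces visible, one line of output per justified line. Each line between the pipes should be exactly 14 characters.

Answer: |young    table|
|ant  run we be|
|waterfall     |
|island    book|
|glass    clean|
|light         |

Derivation:
Line 1: ['young', 'table'] (min_width=11, slack=3)
Line 2: ['ant', 'run', 'we', 'be'] (min_width=13, slack=1)
Line 3: ['waterfall'] (min_width=9, slack=5)
Line 4: ['island', 'book'] (min_width=11, slack=3)
Line 5: ['glass', 'clean'] (min_width=11, slack=3)
Line 6: ['light'] (min_width=5, slack=9)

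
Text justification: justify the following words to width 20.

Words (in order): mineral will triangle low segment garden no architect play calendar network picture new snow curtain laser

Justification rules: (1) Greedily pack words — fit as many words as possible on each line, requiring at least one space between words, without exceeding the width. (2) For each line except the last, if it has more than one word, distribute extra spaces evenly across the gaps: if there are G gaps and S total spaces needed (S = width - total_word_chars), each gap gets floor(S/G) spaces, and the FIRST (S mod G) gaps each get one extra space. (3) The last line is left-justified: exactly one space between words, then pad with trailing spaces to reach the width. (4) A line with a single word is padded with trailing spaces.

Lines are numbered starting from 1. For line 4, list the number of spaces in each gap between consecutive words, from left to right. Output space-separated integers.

Line 1: ['mineral', 'will'] (min_width=12, slack=8)
Line 2: ['triangle', 'low', 'segment'] (min_width=20, slack=0)
Line 3: ['garden', 'no', 'architect'] (min_width=19, slack=1)
Line 4: ['play', 'calendar'] (min_width=13, slack=7)
Line 5: ['network', 'picture', 'new'] (min_width=19, slack=1)
Line 6: ['snow', 'curtain', 'laser'] (min_width=18, slack=2)

Answer: 8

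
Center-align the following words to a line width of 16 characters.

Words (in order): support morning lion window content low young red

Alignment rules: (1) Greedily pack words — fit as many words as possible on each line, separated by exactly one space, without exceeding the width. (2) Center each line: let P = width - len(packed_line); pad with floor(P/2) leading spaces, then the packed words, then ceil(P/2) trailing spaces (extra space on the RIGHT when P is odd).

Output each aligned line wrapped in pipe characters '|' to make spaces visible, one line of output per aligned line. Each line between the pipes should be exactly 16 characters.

Answer: |support morning |
|  lion window   |
|  content low   |
|   young red    |

Derivation:
Line 1: ['support', 'morning'] (min_width=15, slack=1)
Line 2: ['lion', 'window'] (min_width=11, slack=5)
Line 3: ['content', 'low'] (min_width=11, slack=5)
Line 4: ['young', 'red'] (min_width=9, slack=7)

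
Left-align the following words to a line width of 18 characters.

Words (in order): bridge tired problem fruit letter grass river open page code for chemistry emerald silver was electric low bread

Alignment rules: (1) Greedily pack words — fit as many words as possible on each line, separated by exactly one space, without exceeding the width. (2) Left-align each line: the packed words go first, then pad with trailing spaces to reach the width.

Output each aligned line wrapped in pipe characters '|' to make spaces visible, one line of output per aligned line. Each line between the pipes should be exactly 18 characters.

Line 1: ['bridge', 'tired'] (min_width=12, slack=6)
Line 2: ['problem', 'fruit'] (min_width=13, slack=5)
Line 3: ['letter', 'grass', 'river'] (min_width=18, slack=0)
Line 4: ['open', 'page', 'code', 'for'] (min_width=18, slack=0)
Line 5: ['chemistry', 'emerald'] (min_width=17, slack=1)
Line 6: ['silver', 'was'] (min_width=10, slack=8)
Line 7: ['electric', 'low', 'bread'] (min_width=18, slack=0)

Answer: |bridge tired      |
|problem fruit     |
|letter grass river|
|open page code for|
|chemistry emerald |
|silver was        |
|electric low bread|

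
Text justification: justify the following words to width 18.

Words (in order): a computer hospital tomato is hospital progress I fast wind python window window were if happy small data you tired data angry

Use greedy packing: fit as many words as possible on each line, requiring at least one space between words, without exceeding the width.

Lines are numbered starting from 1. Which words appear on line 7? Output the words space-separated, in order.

Line 1: ['a', 'computer'] (min_width=10, slack=8)
Line 2: ['hospital', 'tomato', 'is'] (min_width=18, slack=0)
Line 3: ['hospital', 'progress'] (min_width=17, slack=1)
Line 4: ['I', 'fast', 'wind', 'python'] (min_width=18, slack=0)
Line 5: ['window', 'window', 'were'] (min_width=18, slack=0)
Line 6: ['if', 'happy', 'small'] (min_width=14, slack=4)
Line 7: ['data', 'you', 'tired'] (min_width=14, slack=4)
Line 8: ['data', 'angry'] (min_width=10, slack=8)

Answer: data you tired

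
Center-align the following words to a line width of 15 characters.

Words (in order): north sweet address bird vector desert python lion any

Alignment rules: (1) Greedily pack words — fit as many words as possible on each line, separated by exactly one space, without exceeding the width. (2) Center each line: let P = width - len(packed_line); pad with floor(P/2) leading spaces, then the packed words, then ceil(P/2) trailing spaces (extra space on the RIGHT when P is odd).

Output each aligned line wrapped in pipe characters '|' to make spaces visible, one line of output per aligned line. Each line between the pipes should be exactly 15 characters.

Line 1: ['north', 'sweet'] (min_width=11, slack=4)
Line 2: ['address', 'bird'] (min_width=12, slack=3)
Line 3: ['vector', 'desert'] (min_width=13, slack=2)
Line 4: ['python', 'lion', 'any'] (min_width=15, slack=0)

Answer: |  north sweet  |
| address bird  |
| vector desert |
|python lion any|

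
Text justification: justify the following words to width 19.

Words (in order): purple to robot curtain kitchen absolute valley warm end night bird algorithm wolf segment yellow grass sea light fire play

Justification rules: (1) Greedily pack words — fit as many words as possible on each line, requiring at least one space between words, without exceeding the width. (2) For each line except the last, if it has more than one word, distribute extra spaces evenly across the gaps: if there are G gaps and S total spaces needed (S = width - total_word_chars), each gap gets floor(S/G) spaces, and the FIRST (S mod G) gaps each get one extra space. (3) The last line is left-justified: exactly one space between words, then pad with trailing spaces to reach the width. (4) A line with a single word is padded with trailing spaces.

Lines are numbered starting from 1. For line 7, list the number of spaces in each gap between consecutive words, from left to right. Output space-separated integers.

Line 1: ['purple', 'to', 'robot'] (min_width=15, slack=4)
Line 2: ['curtain', 'kitchen'] (min_width=15, slack=4)
Line 3: ['absolute', 'valley'] (min_width=15, slack=4)
Line 4: ['warm', 'end', 'night', 'bird'] (min_width=19, slack=0)
Line 5: ['algorithm', 'wolf'] (min_width=14, slack=5)
Line 6: ['segment', 'yellow'] (min_width=14, slack=5)
Line 7: ['grass', 'sea', 'light'] (min_width=15, slack=4)
Line 8: ['fire', 'play'] (min_width=9, slack=10)

Answer: 3 3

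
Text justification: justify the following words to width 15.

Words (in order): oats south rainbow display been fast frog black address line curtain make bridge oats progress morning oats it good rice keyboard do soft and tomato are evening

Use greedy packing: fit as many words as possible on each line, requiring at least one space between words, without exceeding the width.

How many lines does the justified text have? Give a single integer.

Line 1: ['oats', 'south'] (min_width=10, slack=5)
Line 2: ['rainbow', 'display'] (min_width=15, slack=0)
Line 3: ['been', 'fast', 'frog'] (min_width=14, slack=1)
Line 4: ['black', 'address'] (min_width=13, slack=2)
Line 5: ['line', 'curtain'] (min_width=12, slack=3)
Line 6: ['make', 'bridge'] (min_width=11, slack=4)
Line 7: ['oats', 'progress'] (min_width=13, slack=2)
Line 8: ['morning', 'oats', 'it'] (min_width=15, slack=0)
Line 9: ['good', 'rice'] (min_width=9, slack=6)
Line 10: ['keyboard', 'do'] (min_width=11, slack=4)
Line 11: ['soft', 'and', 'tomato'] (min_width=15, slack=0)
Line 12: ['are', 'evening'] (min_width=11, slack=4)
Total lines: 12

Answer: 12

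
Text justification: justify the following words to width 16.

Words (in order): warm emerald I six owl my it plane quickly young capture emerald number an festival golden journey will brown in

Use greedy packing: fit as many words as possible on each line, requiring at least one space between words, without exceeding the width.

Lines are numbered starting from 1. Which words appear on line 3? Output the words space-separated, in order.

Answer: plane quickly

Derivation:
Line 1: ['warm', 'emerald', 'I'] (min_width=14, slack=2)
Line 2: ['six', 'owl', 'my', 'it'] (min_width=13, slack=3)
Line 3: ['plane', 'quickly'] (min_width=13, slack=3)
Line 4: ['young', 'capture'] (min_width=13, slack=3)
Line 5: ['emerald', 'number'] (min_width=14, slack=2)
Line 6: ['an', 'festival'] (min_width=11, slack=5)
Line 7: ['golden', 'journey'] (min_width=14, slack=2)
Line 8: ['will', 'brown', 'in'] (min_width=13, slack=3)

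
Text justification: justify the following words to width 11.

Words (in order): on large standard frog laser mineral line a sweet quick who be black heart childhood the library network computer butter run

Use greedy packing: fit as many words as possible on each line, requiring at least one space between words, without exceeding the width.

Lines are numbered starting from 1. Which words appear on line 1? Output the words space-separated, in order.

Line 1: ['on', 'large'] (min_width=8, slack=3)
Line 2: ['standard'] (min_width=8, slack=3)
Line 3: ['frog', 'laser'] (min_width=10, slack=1)
Line 4: ['mineral'] (min_width=7, slack=4)
Line 5: ['line', 'a'] (min_width=6, slack=5)
Line 6: ['sweet', 'quick'] (min_width=11, slack=0)
Line 7: ['who', 'be'] (min_width=6, slack=5)
Line 8: ['black', 'heart'] (min_width=11, slack=0)
Line 9: ['childhood'] (min_width=9, slack=2)
Line 10: ['the', 'library'] (min_width=11, slack=0)
Line 11: ['network'] (min_width=7, slack=4)
Line 12: ['computer'] (min_width=8, slack=3)
Line 13: ['butter', 'run'] (min_width=10, slack=1)

Answer: on large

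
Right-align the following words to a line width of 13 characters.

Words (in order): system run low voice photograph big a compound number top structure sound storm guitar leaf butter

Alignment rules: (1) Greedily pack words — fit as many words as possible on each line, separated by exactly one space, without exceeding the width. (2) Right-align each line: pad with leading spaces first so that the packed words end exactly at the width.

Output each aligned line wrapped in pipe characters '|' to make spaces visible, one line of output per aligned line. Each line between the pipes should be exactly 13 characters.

Line 1: ['system', 'run'] (min_width=10, slack=3)
Line 2: ['low', 'voice'] (min_width=9, slack=4)
Line 3: ['photograph'] (min_width=10, slack=3)
Line 4: ['big', 'a'] (min_width=5, slack=8)
Line 5: ['compound'] (min_width=8, slack=5)
Line 6: ['number', 'top'] (min_width=10, slack=3)
Line 7: ['structure'] (min_width=9, slack=4)
Line 8: ['sound', 'storm'] (min_width=11, slack=2)
Line 9: ['guitar', 'leaf'] (min_width=11, slack=2)
Line 10: ['butter'] (min_width=6, slack=7)

Answer: |   system run|
|    low voice|
|   photograph|
|        big a|
|     compound|
|   number top|
|    structure|
|  sound storm|
|  guitar leaf|
|       butter|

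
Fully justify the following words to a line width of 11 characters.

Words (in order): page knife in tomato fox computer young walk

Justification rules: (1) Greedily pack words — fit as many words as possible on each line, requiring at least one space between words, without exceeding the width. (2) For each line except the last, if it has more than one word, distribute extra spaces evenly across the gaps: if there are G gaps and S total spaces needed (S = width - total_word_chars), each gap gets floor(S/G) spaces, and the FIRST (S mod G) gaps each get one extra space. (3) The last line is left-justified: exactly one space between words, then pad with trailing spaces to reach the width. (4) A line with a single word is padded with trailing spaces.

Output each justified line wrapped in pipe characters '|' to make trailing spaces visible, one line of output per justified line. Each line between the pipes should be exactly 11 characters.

Line 1: ['page', 'knife'] (min_width=10, slack=1)
Line 2: ['in', 'tomato'] (min_width=9, slack=2)
Line 3: ['fox'] (min_width=3, slack=8)
Line 4: ['computer'] (min_width=8, slack=3)
Line 5: ['young', 'walk'] (min_width=10, slack=1)

Answer: |page  knife|
|in   tomato|
|fox        |
|computer   |
|young walk |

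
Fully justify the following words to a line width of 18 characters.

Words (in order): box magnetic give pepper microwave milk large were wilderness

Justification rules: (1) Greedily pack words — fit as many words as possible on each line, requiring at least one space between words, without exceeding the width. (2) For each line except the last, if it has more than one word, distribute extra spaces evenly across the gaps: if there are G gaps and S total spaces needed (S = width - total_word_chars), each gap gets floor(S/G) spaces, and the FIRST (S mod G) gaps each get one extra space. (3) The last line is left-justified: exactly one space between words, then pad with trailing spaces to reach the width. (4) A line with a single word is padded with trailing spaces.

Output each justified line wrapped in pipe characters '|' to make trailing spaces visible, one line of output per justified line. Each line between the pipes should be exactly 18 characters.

Answer: |box  magnetic give|
|pepper   microwave|
|milk   large  were|
|wilderness        |

Derivation:
Line 1: ['box', 'magnetic', 'give'] (min_width=17, slack=1)
Line 2: ['pepper', 'microwave'] (min_width=16, slack=2)
Line 3: ['milk', 'large', 'were'] (min_width=15, slack=3)
Line 4: ['wilderness'] (min_width=10, slack=8)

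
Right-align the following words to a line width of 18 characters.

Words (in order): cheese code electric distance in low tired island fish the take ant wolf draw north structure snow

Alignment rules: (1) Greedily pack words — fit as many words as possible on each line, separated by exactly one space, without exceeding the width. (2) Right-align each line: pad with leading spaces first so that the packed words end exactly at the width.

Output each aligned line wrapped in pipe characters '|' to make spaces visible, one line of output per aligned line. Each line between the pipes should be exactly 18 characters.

Answer: |       cheese code|
| electric distance|
|      in low tired|
|   island fish the|
|take ant wolf draw|
|   north structure|
|              snow|

Derivation:
Line 1: ['cheese', 'code'] (min_width=11, slack=7)
Line 2: ['electric', 'distance'] (min_width=17, slack=1)
Line 3: ['in', 'low', 'tired'] (min_width=12, slack=6)
Line 4: ['island', 'fish', 'the'] (min_width=15, slack=3)
Line 5: ['take', 'ant', 'wolf', 'draw'] (min_width=18, slack=0)
Line 6: ['north', 'structure'] (min_width=15, slack=3)
Line 7: ['snow'] (min_width=4, slack=14)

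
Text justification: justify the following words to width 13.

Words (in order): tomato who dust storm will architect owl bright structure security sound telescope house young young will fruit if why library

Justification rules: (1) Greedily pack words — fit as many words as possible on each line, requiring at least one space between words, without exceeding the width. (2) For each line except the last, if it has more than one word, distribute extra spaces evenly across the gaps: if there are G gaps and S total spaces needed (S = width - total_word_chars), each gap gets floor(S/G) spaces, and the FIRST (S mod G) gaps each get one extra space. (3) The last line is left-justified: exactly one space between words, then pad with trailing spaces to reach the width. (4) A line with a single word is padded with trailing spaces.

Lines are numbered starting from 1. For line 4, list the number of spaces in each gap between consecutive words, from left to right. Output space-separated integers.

Answer: 1

Derivation:
Line 1: ['tomato', 'who'] (min_width=10, slack=3)
Line 2: ['dust', 'storm'] (min_width=10, slack=3)
Line 3: ['will'] (min_width=4, slack=9)
Line 4: ['architect', 'owl'] (min_width=13, slack=0)
Line 5: ['bright'] (min_width=6, slack=7)
Line 6: ['structure'] (min_width=9, slack=4)
Line 7: ['security'] (min_width=8, slack=5)
Line 8: ['sound'] (min_width=5, slack=8)
Line 9: ['telescope'] (min_width=9, slack=4)
Line 10: ['house', 'young'] (min_width=11, slack=2)
Line 11: ['young', 'will'] (min_width=10, slack=3)
Line 12: ['fruit', 'if', 'why'] (min_width=12, slack=1)
Line 13: ['library'] (min_width=7, slack=6)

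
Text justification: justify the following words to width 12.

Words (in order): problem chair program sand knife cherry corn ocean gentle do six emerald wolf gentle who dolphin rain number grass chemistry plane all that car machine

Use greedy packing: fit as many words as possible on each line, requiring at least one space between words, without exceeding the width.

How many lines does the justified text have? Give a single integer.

Answer: 15

Derivation:
Line 1: ['problem'] (min_width=7, slack=5)
Line 2: ['chair'] (min_width=5, slack=7)
Line 3: ['program', 'sand'] (min_width=12, slack=0)
Line 4: ['knife', 'cherry'] (min_width=12, slack=0)
Line 5: ['corn', 'ocean'] (min_width=10, slack=2)
Line 6: ['gentle', 'do'] (min_width=9, slack=3)
Line 7: ['six', 'emerald'] (min_width=11, slack=1)
Line 8: ['wolf', 'gentle'] (min_width=11, slack=1)
Line 9: ['who', 'dolphin'] (min_width=11, slack=1)
Line 10: ['rain', 'number'] (min_width=11, slack=1)
Line 11: ['grass'] (min_width=5, slack=7)
Line 12: ['chemistry'] (min_width=9, slack=3)
Line 13: ['plane', 'all'] (min_width=9, slack=3)
Line 14: ['that', 'car'] (min_width=8, slack=4)
Line 15: ['machine'] (min_width=7, slack=5)
Total lines: 15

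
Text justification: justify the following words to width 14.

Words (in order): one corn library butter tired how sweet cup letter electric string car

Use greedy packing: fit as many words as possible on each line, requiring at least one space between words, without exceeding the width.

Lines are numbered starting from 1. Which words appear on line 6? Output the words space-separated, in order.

Line 1: ['one', 'corn'] (min_width=8, slack=6)
Line 2: ['library', 'butter'] (min_width=14, slack=0)
Line 3: ['tired', 'how'] (min_width=9, slack=5)
Line 4: ['sweet', 'cup'] (min_width=9, slack=5)
Line 5: ['letter'] (min_width=6, slack=8)
Line 6: ['electric'] (min_width=8, slack=6)
Line 7: ['string', 'car'] (min_width=10, slack=4)

Answer: electric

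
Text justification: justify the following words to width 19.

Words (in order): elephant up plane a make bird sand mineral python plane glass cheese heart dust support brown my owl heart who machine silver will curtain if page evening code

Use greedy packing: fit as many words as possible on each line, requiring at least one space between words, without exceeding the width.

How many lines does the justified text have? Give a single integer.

Line 1: ['elephant', 'up', 'plane', 'a'] (min_width=19, slack=0)
Line 2: ['make', 'bird', 'sand'] (min_width=14, slack=5)
Line 3: ['mineral', 'python'] (min_width=14, slack=5)
Line 4: ['plane', 'glass', 'cheese'] (min_width=18, slack=1)
Line 5: ['heart', 'dust', 'support'] (min_width=18, slack=1)
Line 6: ['brown', 'my', 'owl', 'heart'] (min_width=18, slack=1)
Line 7: ['who', 'machine', 'silver'] (min_width=18, slack=1)
Line 8: ['will', 'curtain', 'if'] (min_width=15, slack=4)
Line 9: ['page', 'evening', 'code'] (min_width=17, slack=2)
Total lines: 9

Answer: 9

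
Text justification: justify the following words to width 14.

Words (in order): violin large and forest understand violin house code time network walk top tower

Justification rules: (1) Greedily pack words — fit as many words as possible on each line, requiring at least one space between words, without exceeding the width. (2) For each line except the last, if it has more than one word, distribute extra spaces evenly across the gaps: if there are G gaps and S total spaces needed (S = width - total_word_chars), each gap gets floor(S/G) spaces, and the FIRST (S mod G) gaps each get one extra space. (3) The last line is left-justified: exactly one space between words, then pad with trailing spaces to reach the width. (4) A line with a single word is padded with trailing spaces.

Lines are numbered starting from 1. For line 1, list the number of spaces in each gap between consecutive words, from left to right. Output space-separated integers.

Line 1: ['violin', 'large'] (min_width=12, slack=2)
Line 2: ['and', 'forest'] (min_width=10, slack=4)
Line 3: ['understand'] (min_width=10, slack=4)
Line 4: ['violin', 'house'] (min_width=12, slack=2)
Line 5: ['code', 'time'] (min_width=9, slack=5)
Line 6: ['network', 'walk'] (min_width=12, slack=2)
Line 7: ['top', 'tower'] (min_width=9, slack=5)

Answer: 3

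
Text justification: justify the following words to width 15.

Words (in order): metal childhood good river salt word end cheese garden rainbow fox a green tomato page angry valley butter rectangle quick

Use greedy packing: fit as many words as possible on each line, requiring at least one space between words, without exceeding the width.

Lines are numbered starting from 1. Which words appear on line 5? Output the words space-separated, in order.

Line 1: ['metal', 'childhood'] (min_width=15, slack=0)
Line 2: ['good', 'river', 'salt'] (min_width=15, slack=0)
Line 3: ['word', 'end', 'cheese'] (min_width=15, slack=0)
Line 4: ['garden', 'rainbow'] (min_width=14, slack=1)
Line 5: ['fox', 'a', 'green'] (min_width=11, slack=4)
Line 6: ['tomato', 'page'] (min_width=11, slack=4)
Line 7: ['angry', 'valley'] (min_width=12, slack=3)
Line 8: ['butter'] (min_width=6, slack=9)
Line 9: ['rectangle', 'quick'] (min_width=15, slack=0)

Answer: fox a green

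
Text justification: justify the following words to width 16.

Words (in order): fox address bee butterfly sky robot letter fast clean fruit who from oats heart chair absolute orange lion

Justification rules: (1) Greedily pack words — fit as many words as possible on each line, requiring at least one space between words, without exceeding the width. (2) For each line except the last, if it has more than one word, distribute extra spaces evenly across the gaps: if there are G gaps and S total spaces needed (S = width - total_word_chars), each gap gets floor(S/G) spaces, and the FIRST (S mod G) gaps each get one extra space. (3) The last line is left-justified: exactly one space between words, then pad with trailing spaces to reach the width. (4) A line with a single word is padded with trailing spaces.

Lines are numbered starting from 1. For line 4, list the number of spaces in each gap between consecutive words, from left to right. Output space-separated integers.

Line 1: ['fox', 'address', 'bee'] (min_width=15, slack=1)
Line 2: ['butterfly', 'sky'] (min_width=13, slack=3)
Line 3: ['robot', 'letter'] (min_width=12, slack=4)
Line 4: ['fast', 'clean', 'fruit'] (min_width=16, slack=0)
Line 5: ['who', 'from', 'oats'] (min_width=13, slack=3)
Line 6: ['heart', 'chair'] (min_width=11, slack=5)
Line 7: ['absolute', 'orange'] (min_width=15, slack=1)
Line 8: ['lion'] (min_width=4, slack=12)

Answer: 1 1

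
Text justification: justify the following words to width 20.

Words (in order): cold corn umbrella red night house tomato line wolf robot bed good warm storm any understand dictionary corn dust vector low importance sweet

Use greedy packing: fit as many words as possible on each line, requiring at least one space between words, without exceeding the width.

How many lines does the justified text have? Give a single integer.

Line 1: ['cold', 'corn', 'umbrella'] (min_width=18, slack=2)
Line 2: ['red', 'night', 'house'] (min_width=15, slack=5)
Line 3: ['tomato', 'line', 'wolf'] (min_width=16, slack=4)
Line 4: ['robot', 'bed', 'good', 'warm'] (min_width=19, slack=1)
Line 5: ['storm', 'any', 'understand'] (min_width=20, slack=0)
Line 6: ['dictionary', 'corn', 'dust'] (min_width=20, slack=0)
Line 7: ['vector', 'low'] (min_width=10, slack=10)
Line 8: ['importance', 'sweet'] (min_width=16, slack=4)
Total lines: 8

Answer: 8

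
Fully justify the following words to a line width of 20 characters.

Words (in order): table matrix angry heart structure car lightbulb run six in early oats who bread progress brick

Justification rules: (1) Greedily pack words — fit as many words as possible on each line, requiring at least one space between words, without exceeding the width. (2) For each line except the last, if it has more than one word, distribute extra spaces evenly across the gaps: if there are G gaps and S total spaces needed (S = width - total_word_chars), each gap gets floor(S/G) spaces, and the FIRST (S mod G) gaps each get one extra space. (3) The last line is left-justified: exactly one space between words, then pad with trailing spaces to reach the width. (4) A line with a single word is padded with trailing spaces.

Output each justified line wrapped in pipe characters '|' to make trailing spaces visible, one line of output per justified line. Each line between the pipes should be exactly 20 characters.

Line 1: ['table', 'matrix', 'angry'] (min_width=18, slack=2)
Line 2: ['heart', 'structure', 'car'] (min_width=19, slack=1)
Line 3: ['lightbulb', 'run', 'six', 'in'] (min_width=20, slack=0)
Line 4: ['early', 'oats', 'who', 'bread'] (min_width=20, slack=0)
Line 5: ['progress', 'brick'] (min_width=14, slack=6)

Answer: |table  matrix  angry|
|heart  structure car|
|lightbulb run six in|
|early oats who bread|
|progress brick      |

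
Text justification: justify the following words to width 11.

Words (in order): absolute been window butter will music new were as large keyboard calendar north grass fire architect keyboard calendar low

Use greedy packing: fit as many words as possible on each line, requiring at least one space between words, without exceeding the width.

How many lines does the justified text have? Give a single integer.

Answer: 14

Derivation:
Line 1: ['absolute'] (min_width=8, slack=3)
Line 2: ['been', 'window'] (min_width=11, slack=0)
Line 3: ['butter', 'will'] (min_width=11, slack=0)
Line 4: ['music', 'new'] (min_width=9, slack=2)
Line 5: ['were', 'as'] (min_width=7, slack=4)
Line 6: ['large'] (min_width=5, slack=6)
Line 7: ['keyboard'] (min_width=8, slack=3)
Line 8: ['calendar'] (min_width=8, slack=3)
Line 9: ['north', 'grass'] (min_width=11, slack=0)
Line 10: ['fire'] (min_width=4, slack=7)
Line 11: ['architect'] (min_width=9, slack=2)
Line 12: ['keyboard'] (min_width=8, slack=3)
Line 13: ['calendar'] (min_width=8, slack=3)
Line 14: ['low'] (min_width=3, slack=8)
Total lines: 14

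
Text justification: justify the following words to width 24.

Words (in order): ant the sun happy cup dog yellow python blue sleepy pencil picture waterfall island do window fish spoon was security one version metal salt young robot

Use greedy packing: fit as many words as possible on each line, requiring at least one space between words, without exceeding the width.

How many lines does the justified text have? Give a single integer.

Line 1: ['ant', 'the', 'sun', 'happy', 'cup'] (min_width=21, slack=3)
Line 2: ['dog', 'yellow', 'python', 'blue'] (min_width=22, slack=2)
Line 3: ['sleepy', 'pencil', 'picture'] (min_width=21, slack=3)
Line 4: ['waterfall', 'island', 'do'] (min_width=19, slack=5)
Line 5: ['window', 'fish', 'spoon', 'was'] (min_width=21, slack=3)
Line 6: ['security', 'one', 'version'] (min_width=20, slack=4)
Line 7: ['metal', 'salt', 'young', 'robot'] (min_width=22, slack=2)
Total lines: 7

Answer: 7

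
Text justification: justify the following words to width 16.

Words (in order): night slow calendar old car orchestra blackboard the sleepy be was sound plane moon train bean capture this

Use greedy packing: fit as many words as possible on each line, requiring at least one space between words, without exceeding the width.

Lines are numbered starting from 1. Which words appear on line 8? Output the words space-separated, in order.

Line 1: ['night', 'slow'] (min_width=10, slack=6)
Line 2: ['calendar', 'old', 'car'] (min_width=16, slack=0)
Line 3: ['orchestra'] (min_width=9, slack=7)
Line 4: ['blackboard', 'the'] (min_width=14, slack=2)
Line 5: ['sleepy', 'be', 'was'] (min_width=13, slack=3)
Line 6: ['sound', 'plane', 'moon'] (min_width=16, slack=0)
Line 7: ['train', 'bean'] (min_width=10, slack=6)
Line 8: ['capture', 'this'] (min_width=12, slack=4)

Answer: capture this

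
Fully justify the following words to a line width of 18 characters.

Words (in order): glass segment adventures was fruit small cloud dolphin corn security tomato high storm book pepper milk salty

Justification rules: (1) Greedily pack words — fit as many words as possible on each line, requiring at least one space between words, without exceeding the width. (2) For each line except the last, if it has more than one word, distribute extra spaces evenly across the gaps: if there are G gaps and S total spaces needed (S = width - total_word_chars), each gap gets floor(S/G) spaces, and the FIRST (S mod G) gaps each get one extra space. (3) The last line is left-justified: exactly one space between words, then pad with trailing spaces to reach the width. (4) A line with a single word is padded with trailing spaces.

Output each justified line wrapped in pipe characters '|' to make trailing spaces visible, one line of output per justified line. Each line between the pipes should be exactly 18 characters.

Answer: |glass      segment|
|adventures     was|
|fruit  small cloud|
|dolphin       corn|
|security    tomato|
|high   storm  book|
|pepper milk salty |

Derivation:
Line 1: ['glass', 'segment'] (min_width=13, slack=5)
Line 2: ['adventures', 'was'] (min_width=14, slack=4)
Line 3: ['fruit', 'small', 'cloud'] (min_width=17, slack=1)
Line 4: ['dolphin', 'corn'] (min_width=12, slack=6)
Line 5: ['security', 'tomato'] (min_width=15, slack=3)
Line 6: ['high', 'storm', 'book'] (min_width=15, slack=3)
Line 7: ['pepper', 'milk', 'salty'] (min_width=17, slack=1)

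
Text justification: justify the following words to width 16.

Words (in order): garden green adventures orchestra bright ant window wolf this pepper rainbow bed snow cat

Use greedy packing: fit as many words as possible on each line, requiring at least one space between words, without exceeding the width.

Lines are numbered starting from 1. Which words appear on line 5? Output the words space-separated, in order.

Line 1: ['garden', 'green'] (min_width=12, slack=4)
Line 2: ['adventures'] (min_width=10, slack=6)
Line 3: ['orchestra', 'bright'] (min_width=16, slack=0)
Line 4: ['ant', 'window', 'wolf'] (min_width=15, slack=1)
Line 5: ['this', 'pepper'] (min_width=11, slack=5)
Line 6: ['rainbow', 'bed', 'snow'] (min_width=16, slack=0)
Line 7: ['cat'] (min_width=3, slack=13)

Answer: this pepper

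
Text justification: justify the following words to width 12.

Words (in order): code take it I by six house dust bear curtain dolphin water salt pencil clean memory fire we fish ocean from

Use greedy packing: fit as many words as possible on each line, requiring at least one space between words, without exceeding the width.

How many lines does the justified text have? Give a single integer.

Line 1: ['code', 'take', 'it'] (min_width=12, slack=0)
Line 2: ['I', 'by', 'six'] (min_width=8, slack=4)
Line 3: ['house', 'dust'] (min_width=10, slack=2)
Line 4: ['bear', 'curtain'] (min_width=12, slack=0)
Line 5: ['dolphin'] (min_width=7, slack=5)
Line 6: ['water', 'salt'] (min_width=10, slack=2)
Line 7: ['pencil', 'clean'] (min_width=12, slack=0)
Line 8: ['memory', 'fire'] (min_width=11, slack=1)
Line 9: ['we', 'fish'] (min_width=7, slack=5)
Line 10: ['ocean', 'from'] (min_width=10, slack=2)
Total lines: 10

Answer: 10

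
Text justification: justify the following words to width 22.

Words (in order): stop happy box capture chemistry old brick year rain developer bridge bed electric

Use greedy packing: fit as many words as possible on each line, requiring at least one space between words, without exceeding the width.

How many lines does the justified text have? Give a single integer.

Line 1: ['stop', 'happy', 'box', 'capture'] (min_width=22, slack=0)
Line 2: ['chemistry', 'old', 'brick'] (min_width=19, slack=3)
Line 3: ['year', 'rain', 'developer'] (min_width=19, slack=3)
Line 4: ['bridge', 'bed', 'electric'] (min_width=19, slack=3)
Total lines: 4

Answer: 4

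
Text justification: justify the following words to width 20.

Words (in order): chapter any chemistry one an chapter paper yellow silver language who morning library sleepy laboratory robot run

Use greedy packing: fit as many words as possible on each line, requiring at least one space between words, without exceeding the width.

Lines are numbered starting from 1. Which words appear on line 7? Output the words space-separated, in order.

Answer: robot run

Derivation:
Line 1: ['chapter', 'any'] (min_width=11, slack=9)
Line 2: ['chemistry', 'one', 'an'] (min_width=16, slack=4)
Line 3: ['chapter', 'paper', 'yellow'] (min_width=20, slack=0)
Line 4: ['silver', 'language', 'who'] (min_width=19, slack=1)
Line 5: ['morning', 'library'] (min_width=15, slack=5)
Line 6: ['sleepy', 'laboratory'] (min_width=17, slack=3)
Line 7: ['robot', 'run'] (min_width=9, slack=11)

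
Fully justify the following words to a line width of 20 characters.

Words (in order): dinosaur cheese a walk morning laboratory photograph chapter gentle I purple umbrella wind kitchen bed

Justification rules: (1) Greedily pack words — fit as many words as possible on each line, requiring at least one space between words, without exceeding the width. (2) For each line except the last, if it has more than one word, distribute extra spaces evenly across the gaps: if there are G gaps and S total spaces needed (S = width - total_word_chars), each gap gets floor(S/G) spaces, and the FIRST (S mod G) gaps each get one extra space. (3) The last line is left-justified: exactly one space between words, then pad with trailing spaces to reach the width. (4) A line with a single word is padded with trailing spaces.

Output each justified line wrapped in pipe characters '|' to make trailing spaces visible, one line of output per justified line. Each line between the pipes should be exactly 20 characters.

Line 1: ['dinosaur', 'cheese', 'a'] (min_width=17, slack=3)
Line 2: ['walk', 'morning'] (min_width=12, slack=8)
Line 3: ['laboratory'] (min_width=10, slack=10)
Line 4: ['photograph', 'chapter'] (min_width=18, slack=2)
Line 5: ['gentle', 'I', 'purple'] (min_width=15, slack=5)
Line 6: ['umbrella', 'wind'] (min_width=13, slack=7)
Line 7: ['kitchen', 'bed'] (min_width=11, slack=9)

Answer: |dinosaur   cheese  a|
|walk         morning|
|laboratory          |
|photograph   chapter|
|gentle    I   purple|
|umbrella        wind|
|kitchen bed         |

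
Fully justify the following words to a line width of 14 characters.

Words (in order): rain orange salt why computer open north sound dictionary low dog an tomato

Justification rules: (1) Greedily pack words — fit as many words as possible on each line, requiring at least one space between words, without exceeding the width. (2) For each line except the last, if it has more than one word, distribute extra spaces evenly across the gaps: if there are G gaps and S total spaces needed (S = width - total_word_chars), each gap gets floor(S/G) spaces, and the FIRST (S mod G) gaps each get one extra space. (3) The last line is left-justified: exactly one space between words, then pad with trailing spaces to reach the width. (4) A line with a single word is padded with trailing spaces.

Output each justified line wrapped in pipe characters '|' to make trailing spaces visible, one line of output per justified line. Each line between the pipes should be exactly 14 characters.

Answer: |rain    orange|
|salt       why|
|computer  open|
|north    sound|
|dictionary low|
|dog an tomato |

Derivation:
Line 1: ['rain', 'orange'] (min_width=11, slack=3)
Line 2: ['salt', 'why'] (min_width=8, slack=6)
Line 3: ['computer', 'open'] (min_width=13, slack=1)
Line 4: ['north', 'sound'] (min_width=11, slack=3)
Line 5: ['dictionary', 'low'] (min_width=14, slack=0)
Line 6: ['dog', 'an', 'tomato'] (min_width=13, slack=1)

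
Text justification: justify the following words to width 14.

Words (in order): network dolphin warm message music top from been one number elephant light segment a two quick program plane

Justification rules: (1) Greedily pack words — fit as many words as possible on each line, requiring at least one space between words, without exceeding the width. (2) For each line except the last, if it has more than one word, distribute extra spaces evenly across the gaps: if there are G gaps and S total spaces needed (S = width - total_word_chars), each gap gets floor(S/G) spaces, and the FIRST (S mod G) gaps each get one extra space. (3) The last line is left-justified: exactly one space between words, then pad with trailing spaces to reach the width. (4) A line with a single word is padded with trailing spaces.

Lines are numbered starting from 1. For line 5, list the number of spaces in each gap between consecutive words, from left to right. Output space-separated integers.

Answer: 5

Derivation:
Line 1: ['network'] (min_width=7, slack=7)
Line 2: ['dolphin', 'warm'] (min_width=12, slack=2)
Line 3: ['message', 'music'] (min_width=13, slack=1)
Line 4: ['top', 'from', 'been'] (min_width=13, slack=1)
Line 5: ['one', 'number'] (min_width=10, slack=4)
Line 6: ['elephant', 'light'] (min_width=14, slack=0)
Line 7: ['segment', 'a', 'two'] (min_width=13, slack=1)
Line 8: ['quick', 'program'] (min_width=13, slack=1)
Line 9: ['plane'] (min_width=5, slack=9)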